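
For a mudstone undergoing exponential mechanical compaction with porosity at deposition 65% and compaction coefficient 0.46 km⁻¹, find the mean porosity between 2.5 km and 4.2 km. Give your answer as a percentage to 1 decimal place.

14.3%

⟨n⟩ = (1/(Z₂−Z₁)) ∫ n₀ e^(−kZ) dZ = n₀·(e^(−k·Z₁) − e^(−k·Z₂)) / (k·(Z₂−Z₁))
e^(−0.46×2.5) = 0.3166; e^(−0.46×4.2) = 0.1449
⟨n⟩ = 0.65 × (0.3166 − 0.1449) / (0.46 × 1.7) = 0.65 × 0.2197 = 0.1428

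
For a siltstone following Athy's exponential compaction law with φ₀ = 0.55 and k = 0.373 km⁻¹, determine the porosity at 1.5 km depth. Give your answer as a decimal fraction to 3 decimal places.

0.314

φ = φ₀·exp(−k·Z) = 0.55 × exp(−0.373 × 1.5) = 0.55 × exp(−0.5595)
  = 0.55 × 0.5715 = 0.3143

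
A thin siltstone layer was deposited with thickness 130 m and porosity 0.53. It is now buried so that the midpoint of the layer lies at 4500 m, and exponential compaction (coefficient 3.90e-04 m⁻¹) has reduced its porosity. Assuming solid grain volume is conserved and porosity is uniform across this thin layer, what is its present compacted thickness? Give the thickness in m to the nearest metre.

Working in km (1 km = 1000 m; k in km⁻¹ = k in m⁻¹ × 1000):
Porosity at 4.5 km: φ = 0.53·exp(−0.39×4.5) = 0.0916
Solid-volume conservation: h(1−φ) = h₀(1−φ₀) ⇒ h = h₀·(1−φ₀)/(1−φ)
h = 0.13 × (1 − 0.53)/(1 − 0.0916) = 0.13 × 0.5174 = 0.0673 km

67 m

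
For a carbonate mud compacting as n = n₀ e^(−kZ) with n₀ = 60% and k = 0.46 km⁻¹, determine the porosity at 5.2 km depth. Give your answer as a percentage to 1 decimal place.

n = n₀·exp(−k·Z) = 0.6 × exp(−0.46 × 5.2) = 0.6 × exp(−2.392)
  = 0.6 × 0.0914 = 0.0549

5.5%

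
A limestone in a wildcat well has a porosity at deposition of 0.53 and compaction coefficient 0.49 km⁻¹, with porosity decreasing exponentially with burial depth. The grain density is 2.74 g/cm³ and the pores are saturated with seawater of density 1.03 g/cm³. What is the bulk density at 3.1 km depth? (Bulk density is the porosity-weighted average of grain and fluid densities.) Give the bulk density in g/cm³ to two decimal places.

Porosity at depth: phi = 0.53·exp(−0.49×3.1) = 0.53×0.2189 = 0.1160
Bulk density: ρ_b = (1−phi)ρ_g + phi·ρ_f = 0.8840×2.74 + 0.1160×1.03
       = 2.422 + 0.120 = 2.542 g/cm³

2.54 g/cm³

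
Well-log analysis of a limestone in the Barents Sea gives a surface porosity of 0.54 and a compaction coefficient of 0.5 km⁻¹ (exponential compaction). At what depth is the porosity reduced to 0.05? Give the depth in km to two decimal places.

Invert Athy's law: z = ln(φ₀/φ) / c
z = ln(0.54/0.05) / 0.5 = ln(10.8) / 0.5 = 2.3795 / 0.5 = 4.759 km

4.76 km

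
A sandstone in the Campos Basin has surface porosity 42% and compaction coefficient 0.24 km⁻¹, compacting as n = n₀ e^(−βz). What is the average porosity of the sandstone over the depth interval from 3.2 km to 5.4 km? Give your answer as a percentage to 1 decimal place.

⟨n⟩ = (1/(z₂−z₁)) ∫ n₀ e^(−βz) dz = n₀·(e^(−β·z₁) − e^(−β·z₂)) / (β·(z₂−z₁))
e^(−0.24×3.2) = 0.4639; e^(−0.24×5.4) = 0.2736
⟨n⟩ = 0.42 × (0.4639 − 0.2736) / (0.24 × 2.2) = 0.42 × 0.3604 = 0.1514

15.1%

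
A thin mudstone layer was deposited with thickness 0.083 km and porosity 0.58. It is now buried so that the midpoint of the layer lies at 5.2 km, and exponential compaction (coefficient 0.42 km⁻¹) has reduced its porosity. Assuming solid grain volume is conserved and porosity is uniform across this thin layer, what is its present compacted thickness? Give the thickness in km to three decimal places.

0.037 km

Porosity at 5.2 km: n = 0.58·exp(−0.42×5.2) = 0.0653
Solid-volume conservation: h(1−n) = h₀(1−n₀) ⇒ h = h₀·(1−n₀)/(1−n)
h = 0.083 × (1 − 0.58)/(1 − 0.0653) = 0.083 × 0.4493 = 0.0373 km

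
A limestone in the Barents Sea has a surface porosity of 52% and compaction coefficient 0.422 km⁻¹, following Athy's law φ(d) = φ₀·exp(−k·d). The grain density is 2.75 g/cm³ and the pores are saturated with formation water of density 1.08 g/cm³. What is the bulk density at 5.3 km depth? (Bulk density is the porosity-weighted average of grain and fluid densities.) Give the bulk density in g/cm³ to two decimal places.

Porosity at depth: φ = 0.52·exp(−0.422×5.3) = 0.52×0.1068 = 0.0555
Bulk density: ρ_b = (1−φ)ρ_g + φ·ρ_f = 0.9445×2.75 + 0.0555×1.08
       = 2.597 + 0.060 = 2.657 g/cm³

2.66 g/cm³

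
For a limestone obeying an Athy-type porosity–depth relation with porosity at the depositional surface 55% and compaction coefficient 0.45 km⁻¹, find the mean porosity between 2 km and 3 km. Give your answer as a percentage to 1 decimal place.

18.0%

⟨phi⟩ = (1/(z₂−z₁)) ∫ phi₀ e^(−kz) dz = phi₀·(e^(−k·z₁) − e^(−k·z₂)) / (k·(z₂−z₁))
e^(−0.45×2) = 0.4066; e^(−0.45×3) = 0.2592
⟨phi⟩ = 0.55 × (0.4066 − 0.2592) / (0.45 × 1) = 0.55 × 0.3274 = 0.1801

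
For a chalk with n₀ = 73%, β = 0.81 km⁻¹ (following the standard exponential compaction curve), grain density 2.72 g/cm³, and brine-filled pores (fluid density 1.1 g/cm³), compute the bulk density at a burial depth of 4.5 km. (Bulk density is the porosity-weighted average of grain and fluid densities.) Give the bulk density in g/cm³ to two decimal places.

Porosity at depth: n = 0.73·exp(−0.81×4.5) = 0.73×0.0261 = 0.0191
Bulk density: ρ_b = (1−n)ρ_g + n·ρ_f = 0.9809×2.72 + 0.0191×1.1
       = 2.668 + 0.021 = 2.689 g/cm³

2.69 g/cm³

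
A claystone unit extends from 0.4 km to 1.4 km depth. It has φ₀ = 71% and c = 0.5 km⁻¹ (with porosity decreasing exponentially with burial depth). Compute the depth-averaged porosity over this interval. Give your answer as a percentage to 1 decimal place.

45.7%

⟨φ⟩ = (1/(d₂−d₁)) ∫ φ₀ e^(−cd) dd = φ₀·(e^(−c·d₁) − e^(−c·d₂)) / (c·(d₂−d₁))
e^(−0.5×0.4) = 0.8187; e^(−0.5×1.4) = 0.4966
⟨φ⟩ = 0.71 × (0.8187 − 0.4966) / (0.5 × 1) = 0.71 × 0.6443 = 0.4574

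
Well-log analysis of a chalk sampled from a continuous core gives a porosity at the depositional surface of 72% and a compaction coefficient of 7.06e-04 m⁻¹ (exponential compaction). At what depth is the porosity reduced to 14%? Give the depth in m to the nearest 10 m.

2320 m

Working in km (1 km = 1000 m; β in km⁻¹ = β in m⁻¹ × 1000):
Invert Athy's law: Z = ln(φ₀/φ) / β
Z = ln(0.72/0.14) / 0.706 = ln(5.143) / 0.706 = 1.6376 / 0.706 = 2.320 km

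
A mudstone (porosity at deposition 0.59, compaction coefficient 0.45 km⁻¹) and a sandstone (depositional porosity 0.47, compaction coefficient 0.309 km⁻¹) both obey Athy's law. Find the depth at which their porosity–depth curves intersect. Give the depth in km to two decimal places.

1.61 km

Set phi₀ₐ e^(−kₐZ) = phi₀ᵦ e^(−kᵦZ) ⇒ ln(phi₀ₐ/phi₀ᵦ) = (kₐ − kᵦ)·Z
Z = ln(0.59/0.47) / (0.45 − 0.309) = 0.2274 / 0.141 = 1.613 km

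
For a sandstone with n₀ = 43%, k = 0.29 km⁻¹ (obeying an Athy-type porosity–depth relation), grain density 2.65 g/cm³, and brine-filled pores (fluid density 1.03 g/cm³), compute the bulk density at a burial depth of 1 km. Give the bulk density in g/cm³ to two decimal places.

Porosity at depth: n = 0.43·exp(−0.29×1) = 0.43×0.7483 = 0.3218
Bulk density: ρ_b = (1−n)ρ_g + n·ρ_f = 0.6782×2.65 + 0.3218×1.03
       = 1.797 + 0.331 = 2.129 g/cm³

2.13 g/cm³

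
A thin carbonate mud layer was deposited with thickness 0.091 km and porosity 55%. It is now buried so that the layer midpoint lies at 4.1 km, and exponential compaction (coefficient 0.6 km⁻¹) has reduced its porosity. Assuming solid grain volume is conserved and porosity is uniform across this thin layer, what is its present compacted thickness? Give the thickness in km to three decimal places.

0.043 km

Porosity at 4.1 km: φ = 0.55·exp(−0.6×4.1) = 0.0470
Solid-volume conservation: h(1−φ) = h₀(1−φ₀) ⇒ h = h₀·(1−φ₀)/(1−φ)
h = 0.091 × (1 − 0.55)/(1 − 0.0470) = 0.091 × 0.4722 = 0.0430 km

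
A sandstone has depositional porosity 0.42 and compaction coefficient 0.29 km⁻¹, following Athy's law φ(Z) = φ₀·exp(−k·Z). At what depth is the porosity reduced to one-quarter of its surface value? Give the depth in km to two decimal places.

4.78 km

φ/φ₀ = 1/4 ⇒ exp(−k·Z) = 1/4 ⇒ Z = ln(4) / k
Z = 1.3863 / 0.29 = 4.780 km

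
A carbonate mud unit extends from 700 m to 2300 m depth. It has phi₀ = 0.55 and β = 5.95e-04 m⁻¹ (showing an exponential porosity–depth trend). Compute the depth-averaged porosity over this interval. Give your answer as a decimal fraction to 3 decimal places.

Working in km (1 km = 1000 m; β in km⁻¹ = β in m⁻¹ × 1000):
⟨phi⟩ = (1/(Z₂−Z₁)) ∫ phi₀ e^(−βZ) dZ = phi₀·(e^(−β·Z₁) − e^(−β·Z₂)) / (β·(Z₂−Z₁))
e^(−0.595×0.7) = 0.6594; e^(−0.595×2.3) = 0.2545
⟨phi⟩ = 0.55 × (0.6594 − 0.2545) / (0.595 × 1.6) = 0.55 × 0.4253 = 0.2339

0.234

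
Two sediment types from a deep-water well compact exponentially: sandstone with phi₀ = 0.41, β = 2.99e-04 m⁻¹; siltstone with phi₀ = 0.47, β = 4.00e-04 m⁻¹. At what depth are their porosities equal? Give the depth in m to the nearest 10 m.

1350 m

Working in km (1 km = 1000 m; β in km⁻¹ = β in m⁻¹ × 1000):
Set phi₀ₐ e^(−βₐd) = phi₀ᵦ e^(−βᵦd) ⇒ ln(phi₀ₐ/phi₀ᵦ) = (βₐ − βᵦ)·d
d = ln(0.41/0.47) / (0.299 − 0.4) = -0.1366 / -0.101 = 1.352 km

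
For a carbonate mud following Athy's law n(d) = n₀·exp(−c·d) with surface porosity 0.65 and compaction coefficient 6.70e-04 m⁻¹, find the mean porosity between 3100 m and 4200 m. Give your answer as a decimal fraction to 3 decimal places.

0.058

Working in km (1 km = 1000 m; c in km⁻¹ = c in m⁻¹ × 1000):
⟨n⟩ = (1/(d₂−d₁)) ∫ n₀ e^(−cd) dd = n₀·(e^(−c·d₁) − e^(−c·d₂)) / (c·(d₂−d₁))
e^(−0.67×3.1) = 0.1253; e^(−0.67×4.2) = 0.0600
⟨n⟩ = 0.65 × (0.1253 − 0.0600) / (0.67 × 1.1) = 0.65 × 0.0887 = 0.0576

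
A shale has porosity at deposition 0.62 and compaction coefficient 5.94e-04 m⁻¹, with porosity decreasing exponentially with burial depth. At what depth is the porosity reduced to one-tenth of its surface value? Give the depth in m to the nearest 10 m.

3880 m

Working in km (1 km = 1000 m; c in km⁻¹ = c in m⁻¹ × 1000):
phi/phi₀ = 1/10 ⇒ exp(−c·z) = 1/10 ⇒ z = ln(10) / c
z = 2.3026 / 0.594 = 3.876 km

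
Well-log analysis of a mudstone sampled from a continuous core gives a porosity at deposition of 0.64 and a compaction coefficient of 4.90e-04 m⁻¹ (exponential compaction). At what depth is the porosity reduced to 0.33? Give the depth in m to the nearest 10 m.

1350 m

Working in km (1 km = 1000 m; c in km⁻¹ = c in m⁻¹ × 1000):
Invert Athy's law: d = ln(n₀/n) / c
d = ln(0.64/0.33) / 0.49 = ln(1.939) / 0.49 = 0.6624 / 0.49 = 1.352 km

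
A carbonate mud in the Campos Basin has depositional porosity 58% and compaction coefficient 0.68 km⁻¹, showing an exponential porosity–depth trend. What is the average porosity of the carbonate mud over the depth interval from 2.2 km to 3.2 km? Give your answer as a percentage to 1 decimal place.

9.4%

⟨phi⟩ = (1/(Z₂−Z₁)) ∫ phi₀ e^(−βZ) dZ = phi₀·(e^(−β·Z₁) − e^(−β·Z₂)) / (β·(Z₂−Z₁))
e^(−0.68×2.2) = 0.2240; e^(−0.68×3.2) = 0.1135
⟨phi⟩ = 0.58 × (0.2240 − 0.1135) / (0.68 × 1) = 0.58 × 0.1625 = 0.0943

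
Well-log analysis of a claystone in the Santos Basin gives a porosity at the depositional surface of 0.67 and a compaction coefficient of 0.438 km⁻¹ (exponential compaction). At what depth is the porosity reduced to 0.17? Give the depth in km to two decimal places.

Invert Athy's law: d = ln(φ₀/φ) / c
d = ln(0.67/0.17) / 0.438 = ln(3.941) / 0.438 = 1.3715 / 0.438 = 3.131 km

3.13 km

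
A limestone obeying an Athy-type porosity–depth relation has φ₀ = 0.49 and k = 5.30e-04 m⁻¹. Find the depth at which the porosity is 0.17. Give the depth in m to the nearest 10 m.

Working in km (1 km = 1000 m; k in km⁻¹ = k in m⁻¹ × 1000):
Invert Athy's law: d = ln(φ₀/φ) / k
d = ln(0.49/0.17) / 0.53 = ln(2.882) / 0.53 = 1.0586 / 0.53 = 1.997 km

2000 m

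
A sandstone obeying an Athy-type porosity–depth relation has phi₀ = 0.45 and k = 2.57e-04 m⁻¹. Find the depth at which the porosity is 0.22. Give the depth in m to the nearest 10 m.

2780 m

Working in km (1 km = 1000 m; k in km⁻¹ = k in m⁻¹ × 1000):
Invert Athy's law: z = ln(phi₀/phi) / k
z = ln(0.45/0.22) / 0.257 = ln(2.045) / 0.257 = 0.7156 / 0.257 = 2.785 km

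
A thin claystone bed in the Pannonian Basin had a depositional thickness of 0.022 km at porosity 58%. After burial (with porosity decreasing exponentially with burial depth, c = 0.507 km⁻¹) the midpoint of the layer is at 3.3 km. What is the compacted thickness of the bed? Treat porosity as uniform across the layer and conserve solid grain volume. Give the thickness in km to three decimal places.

0.010 km

Porosity at 3.3 km: n = 0.58·exp(−0.507×3.3) = 0.1088
Solid-volume conservation: h(1−n) = h₀(1−n₀) ⇒ h = h₀·(1−n₀)/(1−n)
h = 0.022 × (1 − 0.58)/(1 − 0.1088) = 0.022 × 0.4713 = 0.0104 km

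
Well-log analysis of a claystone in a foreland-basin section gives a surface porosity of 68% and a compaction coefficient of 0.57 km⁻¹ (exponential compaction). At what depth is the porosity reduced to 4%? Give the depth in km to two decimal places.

4.97 km

Invert Athy's law: z = ln(phi₀/phi) / c
z = ln(0.68/0.04) / 0.57 = ln(17) / 0.57 = 2.8332 / 0.57 = 4.971 km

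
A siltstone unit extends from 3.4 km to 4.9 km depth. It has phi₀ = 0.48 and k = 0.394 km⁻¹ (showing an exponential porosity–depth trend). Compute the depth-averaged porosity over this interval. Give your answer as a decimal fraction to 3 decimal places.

⟨phi⟩ = (1/(d₂−d₁)) ∫ phi₀ e^(−kd) dd = phi₀·(e^(−k·d₁) − e^(−k·d₂)) / (k·(d₂−d₁))
e^(−0.394×3.4) = 0.2620; e^(−0.394×4.9) = 0.1451
⟨phi⟩ = 0.48 × (0.2620 − 0.1451) / (0.394 × 1.5) = 0.48 × 0.1978 = 0.0949

0.095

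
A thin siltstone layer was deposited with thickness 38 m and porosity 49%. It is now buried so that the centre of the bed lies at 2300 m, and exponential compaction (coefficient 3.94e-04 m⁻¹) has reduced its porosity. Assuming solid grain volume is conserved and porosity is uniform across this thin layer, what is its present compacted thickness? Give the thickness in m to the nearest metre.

Working in km (1 km = 1000 m; c in km⁻¹ = c in m⁻¹ × 1000):
Porosity at 2.3 km: φ = 0.49·exp(−0.394×2.3) = 0.1980
Solid-volume conservation: h(1−φ) = h₀(1−φ₀) ⇒ h = h₀·(1−φ₀)/(1−φ)
h = 0.038 × (1 − 0.49)/(1 − 0.1980) = 0.038 × 0.6359 = 0.0242 km

24 m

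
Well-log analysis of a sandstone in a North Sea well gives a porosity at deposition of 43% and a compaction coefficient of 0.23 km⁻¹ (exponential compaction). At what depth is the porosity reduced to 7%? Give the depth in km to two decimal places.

7.89 km

Invert Athy's law: Z = ln(phi₀/phi) / c
Z = ln(0.43/0.07) / 0.23 = ln(6.143) / 0.23 = 1.8153 / 0.23 = 7.893 km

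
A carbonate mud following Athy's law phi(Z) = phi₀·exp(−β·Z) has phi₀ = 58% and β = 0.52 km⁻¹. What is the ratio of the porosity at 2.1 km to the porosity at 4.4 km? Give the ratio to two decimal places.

phi(Z₁)/phi(Z₂) = e^(−β·Z₁)/e^(−β·Z₂) = e^{β(Z₂−Z₁)}
= exp(0.52 × 2.3) = exp(1.196) = 3.3069

3.31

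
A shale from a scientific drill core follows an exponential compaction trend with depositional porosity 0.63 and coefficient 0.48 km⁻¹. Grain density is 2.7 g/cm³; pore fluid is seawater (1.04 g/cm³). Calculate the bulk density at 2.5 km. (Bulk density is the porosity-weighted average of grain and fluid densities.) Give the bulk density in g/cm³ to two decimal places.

Porosity at depth: phi = 0.63·exp(−0.48×2.5) = 0.63×0.3012 = 0.1898
Bulk density: ρ_b = (1−phi)ρ_g + phi·ρ_f = 0.8102×2.7 + 0.1898×1.04
       = 2.188 + 0.197 = 2.385 g/cm³

2.39 g/cm³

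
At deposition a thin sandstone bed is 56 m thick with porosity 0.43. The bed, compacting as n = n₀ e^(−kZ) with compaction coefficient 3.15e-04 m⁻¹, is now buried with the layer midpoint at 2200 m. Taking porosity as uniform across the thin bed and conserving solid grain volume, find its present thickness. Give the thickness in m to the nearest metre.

Working in km (1 km = 1000 m; k in km⁻¹ = k in m⁻¹ × 1000):
Porosity at 2.2 km: n = 0.43·exp(−0.315×2.2) = 0.2150
Solid-volume conservation: h(1−n) = h₀(1−n₀) ⇒ h = h₀·(1−n₀)/(1−n)
h = 0.056 × (1 − 0.43)/(1 − 0.2150) = 0.056 × 0.7261 = 0.0407 km

41 m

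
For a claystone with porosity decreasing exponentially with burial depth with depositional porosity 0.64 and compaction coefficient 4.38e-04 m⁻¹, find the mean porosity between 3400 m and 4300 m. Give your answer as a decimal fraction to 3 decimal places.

Working in km (1 km = 1000 m; β in km⁻¹ = β in m⁻¹ × 1000):
⟨φ⟩ = (1/(d₂−d₁)) ∫ φ₀ e^(−βd) dd = φ₀·(e^(−β·d₁) − e^(−β·d₂)) / (β·(d₂−d₁))
e^(−0.438×3.4) = 0.2256; e^(−0.438×4.3) = 0.1521
⟨φ⟩ = 0.64 × (0.2256 − 0.1521) / (0.438 × 0.9) = 0.64 × 0.1864 = 0.1193

0.119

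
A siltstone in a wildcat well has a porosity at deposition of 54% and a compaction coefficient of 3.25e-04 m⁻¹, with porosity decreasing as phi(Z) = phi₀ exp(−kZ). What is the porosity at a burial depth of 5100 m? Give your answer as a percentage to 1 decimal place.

10.3%

Working in km (1 km = 1000 m; k in km⁻¹ = k in m⁻¹ × 1000):
phi = phi₀·exp(−k·Z) = 0.54 × exp(−0.325 × 5.1) = 0.54 × exp(−1.657)
  = 0.54 × 0.1906 = 0.1029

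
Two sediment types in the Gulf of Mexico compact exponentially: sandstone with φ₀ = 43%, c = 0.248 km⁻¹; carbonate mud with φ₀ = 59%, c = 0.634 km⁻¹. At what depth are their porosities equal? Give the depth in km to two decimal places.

Set φ₀ₐ e^(−cₐz) = φ₀ᵦ e^(−cᵦz) ⇒ ln(φ₀ₐ/φ₀ᵦ) = (cₐ − cᵦ)·z
z = ln(0.43/0.59) / (0.248 − 0.634) = -0.3163 / -0.386 = 0.820 km

0.82 km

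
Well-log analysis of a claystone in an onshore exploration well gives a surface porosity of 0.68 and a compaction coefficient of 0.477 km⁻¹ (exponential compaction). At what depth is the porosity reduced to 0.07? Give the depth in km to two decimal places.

4.77 km

Invert Athy's law: d = ln(φ₀/φ) / k
d = ln(0.68/0.07) / 0.477 = ln(9.714) / 0.477 = 2.2736 / 0.477 = 4.766 km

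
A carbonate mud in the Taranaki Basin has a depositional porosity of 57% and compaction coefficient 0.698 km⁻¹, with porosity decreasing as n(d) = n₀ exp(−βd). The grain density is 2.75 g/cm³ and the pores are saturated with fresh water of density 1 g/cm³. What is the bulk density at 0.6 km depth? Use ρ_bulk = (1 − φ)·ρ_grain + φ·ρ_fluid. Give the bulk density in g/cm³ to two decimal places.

2.09 g/cm³

Porosity at depth: n = 0.57·exp(−0.698×0.6) = 0.57×0.6578 = 0.3750
Bulk density: ρ_b = (1−n)ρ_g + n·ρ_f = 0.6250×2.75 + 0.3750×1
       = 1.719 + 0.375 = 2.094 g/cm³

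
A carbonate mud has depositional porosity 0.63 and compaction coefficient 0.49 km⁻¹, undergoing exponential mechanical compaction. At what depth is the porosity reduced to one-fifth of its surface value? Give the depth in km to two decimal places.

n/n₀ = 1/5 ⇒ exp(−k·z) = 1/5 ⇒ z = ln(5) / k
z = 1.6094 / 0.49 = 3.285 km

3.28 km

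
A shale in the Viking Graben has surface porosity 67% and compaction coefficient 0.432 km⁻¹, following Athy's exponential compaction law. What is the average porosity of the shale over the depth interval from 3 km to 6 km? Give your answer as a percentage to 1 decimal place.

⟨φ⟩ = (1/(d₂−d₁)) ∫ φ₀ e^(−kd) dd = φ₀·(e^(−k·d₁) − e^(−k·d₂)) / (k·(d₂−d₁))
e^(−0.432×3) = 0.2736; e^(−0.432×6) = 0.0749
⟨φ⟩ = 0.67 × (0.2736 − 0.0749) / (0.432 × 3) = 0.67 × 0.1534 = 0.1028

10.3%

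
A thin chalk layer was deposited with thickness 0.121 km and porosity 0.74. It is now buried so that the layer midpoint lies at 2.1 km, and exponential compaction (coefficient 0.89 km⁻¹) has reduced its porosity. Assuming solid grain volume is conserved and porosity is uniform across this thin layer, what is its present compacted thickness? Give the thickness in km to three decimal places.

Porosity at 2.1 km: n = 0.74·exp(−0.89×2.1) = 0.1142
Solid-volume conservation: h(1−n) = h₀(1−n₀) ⇒ h = h₀·(1−n₀)/(1−n)
h = 0.121 × (1 − 0.74)/(1 − 0.1142) = 0.121 × 0.2935 = 0.0355 km

0.036 km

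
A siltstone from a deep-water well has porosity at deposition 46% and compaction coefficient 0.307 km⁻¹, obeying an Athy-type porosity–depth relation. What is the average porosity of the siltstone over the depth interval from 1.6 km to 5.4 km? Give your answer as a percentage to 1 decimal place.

16.6%

⟨φ⟩ = (1/(d₂−d₁)) ∫ φ₀ e^(−kd) dd = φ₀·(e^(−k·d₁) − e^(−k·d₂)) / (k·(d₂−d₁))
e^(−0.307×1.6) = 0.6119; e^(−0.307×5.4) = 0.1906
⟨φ⟩ = 0.46 × (0.6119 − 0.1906) / (0.307 × 3.8) = 0.46 × 0.3612 = 0.1661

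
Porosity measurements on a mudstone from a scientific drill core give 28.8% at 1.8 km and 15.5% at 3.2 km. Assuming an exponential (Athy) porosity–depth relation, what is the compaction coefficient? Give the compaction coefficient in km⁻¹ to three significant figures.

0.443 km⁻¹

Athy: n(z) = n₀ e^(−βz) ⇒ n₁/n₂ = e^{β(z₂−z₁)} ⇒ β = ln(n₁/n₂)/(z₂−z₁)
β = ln(0.288/0.155) / (3.2 − 1.8) = ln(1.858) / 1.4 = 0.6195 / 1.4 = 0.4425 km⁻¹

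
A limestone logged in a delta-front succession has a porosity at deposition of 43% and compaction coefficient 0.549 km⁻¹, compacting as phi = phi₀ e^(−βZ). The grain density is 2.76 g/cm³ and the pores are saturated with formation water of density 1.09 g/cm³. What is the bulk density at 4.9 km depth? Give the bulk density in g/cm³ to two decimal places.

2.71 g/cm³

Porosity at depth: phi = 0.43·exp(−0.549×4.9) = 0.43×0.0679 = 0.0292
Bulk density: ρ_b = (1−phi)ρ_g + phi·ρ_f = 0.9708×2.76 + 0.0292×1.09
       = 2.679 + 0.032 = 2.711 g/cm³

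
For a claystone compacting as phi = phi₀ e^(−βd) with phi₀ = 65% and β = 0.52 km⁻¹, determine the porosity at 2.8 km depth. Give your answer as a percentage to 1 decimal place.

phi = phi₀·exp(−β·d) = 0.65 × exp(−0.52 × 2.8) = 0.65 × exp(−1.456)
  = 0.65 × 0.2332 = 0.1516

15.2%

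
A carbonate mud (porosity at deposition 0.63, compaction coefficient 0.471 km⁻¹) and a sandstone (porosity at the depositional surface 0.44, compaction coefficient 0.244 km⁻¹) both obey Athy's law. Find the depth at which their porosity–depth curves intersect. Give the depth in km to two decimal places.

Set phi₀ₐ e^(−βₐz) = phi₀ᵦ e^(−βᵦz) ⇒ ln(phi₀ₐ/phi₀ᵦ) = (βₐ − βᵦ)·z
z = ln(0.63/0.44) / (0.471 − 0.244) = 0.3589 / 0.227 = 1.581 km

1.58 km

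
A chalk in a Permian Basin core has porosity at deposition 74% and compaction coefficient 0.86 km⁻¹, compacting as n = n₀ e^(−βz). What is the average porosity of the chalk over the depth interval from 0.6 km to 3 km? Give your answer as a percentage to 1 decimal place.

18.7%

⟨n⟩ = (1/(z₂−z₁)) ∫ n₀ e^(−βz) dz = n₀·(e^(−β·z₁) − e^(−β·z₂)) / (β·(z₂−z₁))
e^(−0.86×0.6) = 0.5969; e^(−0.86×3) = 0.0758
⟨n⟩ = 0.74 × (0.5969 − 0.0758) / (0.86 × 2.4) = 0.74 × 0.2525 = 0.1868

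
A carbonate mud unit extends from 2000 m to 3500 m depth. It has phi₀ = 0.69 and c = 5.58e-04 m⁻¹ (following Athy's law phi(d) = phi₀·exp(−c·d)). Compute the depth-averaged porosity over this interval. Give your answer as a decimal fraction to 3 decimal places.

Working in km (1 km = 1000 m; c in km⁻¹ = c in m⁻¹ × 1000):
⟨phi⟩ = (1/(d₂−d₁)) ∫ phi₀ e^(−cd) dd = phi₀·(e^(−c·d₁) − e^(−c·d₂)) / (c·(d₂−d₁))
e^(−0.558×2) = 0.3276; e^(−0.558×3.5) = 0.1418
⟨phi⟩ = 0.69 × (0.3276 − 0.1418) / (0.558 × 1.5) = 0.69 × 0.2219 = 0.1531

0.153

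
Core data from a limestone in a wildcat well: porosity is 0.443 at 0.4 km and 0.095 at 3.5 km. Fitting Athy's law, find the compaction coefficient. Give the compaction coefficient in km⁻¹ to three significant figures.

Athy: φ(Z) = φ₀ e^(−kZ) ⇒ φ₁/φ₂ = e^{k(Z₂−Z₁)} ⇒ k = ln(φ₁/φ₂)/(Z₂−Z₁)
k = ln(0.443/0.095) / (3.5 − 0.4) = ln(4.663) / 3.1 = 1.5397 / 3.1 = 0.4967 km⁻¹

0.497 km⁻¹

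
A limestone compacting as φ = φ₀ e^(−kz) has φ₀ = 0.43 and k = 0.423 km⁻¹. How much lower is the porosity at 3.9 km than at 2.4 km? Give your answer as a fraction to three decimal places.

0.073

φ(2.4) = 0.43·e^(−0.423×2.4) = 0.1558
φ(3.9) = 0.43·e^(−0.423×3.9) = 0.0826
Δφ = 0.1558 − 0.0826 = 0.0732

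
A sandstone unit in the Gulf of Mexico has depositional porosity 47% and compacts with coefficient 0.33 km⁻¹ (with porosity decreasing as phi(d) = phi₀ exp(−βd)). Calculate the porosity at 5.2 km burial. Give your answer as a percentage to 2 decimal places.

8.45%

phi = phi₀·exp(−β·d) = 0.47 × exp(−0.33 × 5.2) = 0.47 × exp(−1.716)
  = 0.47 × 0.1798 = 0.0845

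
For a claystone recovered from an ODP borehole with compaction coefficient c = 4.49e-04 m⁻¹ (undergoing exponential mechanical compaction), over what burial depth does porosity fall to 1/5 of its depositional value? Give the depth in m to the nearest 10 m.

3580 m

Working in km (1 km = 1000 m; c in km⁻¹ = c in m⁻¹ × 1000):
n/n₀ = 1/5 ⇒ exp(−c·z) = 1/5 ⇒ z = ln(5) / c
z = 1.6094 / 0.449 = 3.584 km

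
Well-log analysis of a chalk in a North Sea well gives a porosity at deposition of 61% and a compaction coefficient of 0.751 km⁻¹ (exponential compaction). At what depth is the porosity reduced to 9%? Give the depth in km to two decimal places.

2.55 km

Invert Athy's law: Z = ln(φ₀/φ) / β
Z = ln(0.61/0.09) / 0.751 = ln(6.778) / 0.751 = 1.9136 / 0.751 = 2.548 km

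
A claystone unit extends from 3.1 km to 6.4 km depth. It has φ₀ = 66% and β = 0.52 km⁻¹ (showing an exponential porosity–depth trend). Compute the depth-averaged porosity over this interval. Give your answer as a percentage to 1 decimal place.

⟨φ⟩ = (1/(z₂−z₁)) ∫ φ₀ e^(−βz) dz = φ₀·(e^(−β·z₁) − e^(−β·z₂)) / (β·(z₂−z₁))
e^(−0.52×3.1) = 0.1995; e^(−0.52×6.4) = 0.0359
⟨φ⟩ = 0.66 × (0.1995 − 0.0359) / (0.52 × 3.3) = 0.66 × 0.0954 = 0.0629

6.3%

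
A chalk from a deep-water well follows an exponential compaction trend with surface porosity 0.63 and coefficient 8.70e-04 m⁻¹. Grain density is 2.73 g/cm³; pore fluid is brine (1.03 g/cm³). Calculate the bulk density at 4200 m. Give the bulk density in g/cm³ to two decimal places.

2.70 g/cm³

Working in km (1 km = 1000 m; k in km⁻¹ = k in m⁻¹ × 1000):
Porosity at depth: φ = 0.63·exp(−0.87×4.2) = 0.63×0.0259 = 0.0163
Bulk density: ρ_b = (1−φ)ρ_g + φ·ρ_f = 0.9837×2.73 + 0.0163×1.03
       = 2.685 + 0.017 = 2.702 g/cm³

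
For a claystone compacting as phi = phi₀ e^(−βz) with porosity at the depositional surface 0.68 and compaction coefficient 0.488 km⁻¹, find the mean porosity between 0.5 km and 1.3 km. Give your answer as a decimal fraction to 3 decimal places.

⟨phi⟩ = (1/(z₂−z₁)) ∫ phi₀ e^(−βz) dz = phi₀·(e^(−β·z₁) − e^(−β·z₂)) / (β·(z₂−z₁))
e^(−0.488×0.5) = 0.7835; e^(−0.488×1.3) = 0.5303
⟨phi⟩ = 0.68 × (0.7835 − 0.5303) / (0.488 × 0.8) = 0.68 × 0.6487 = 0.4411

0.441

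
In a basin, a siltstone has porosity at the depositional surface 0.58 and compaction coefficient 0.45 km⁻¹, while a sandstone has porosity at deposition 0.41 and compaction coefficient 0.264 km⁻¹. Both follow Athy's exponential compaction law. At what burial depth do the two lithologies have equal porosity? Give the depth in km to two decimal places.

1.86 km

Set φ₀ₐ e^(−kₐd) = φ₀ᵦ e^(−kᵦd) ⇒ ln(φ₀ₐ/φ₀ᵦ) = (kₐ − kᵦ)·d
d = ln(0.58/0.41) / (0.45 − 0.264) = 0.3469 / 0.186 = 1.865 km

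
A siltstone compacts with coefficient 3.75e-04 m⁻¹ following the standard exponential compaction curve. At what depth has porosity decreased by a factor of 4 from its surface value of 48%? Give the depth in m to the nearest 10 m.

3700 m

Working in km (1 km = 1000 m; c in km⁻¹ = c in m⁻¹ × 1000):
n/n₀ = 1/4 ⇒ exp(−c·d) = 1/4 ⇒ d = ln(4) / c
d = 1.3863 / 0.375 = 3.697 km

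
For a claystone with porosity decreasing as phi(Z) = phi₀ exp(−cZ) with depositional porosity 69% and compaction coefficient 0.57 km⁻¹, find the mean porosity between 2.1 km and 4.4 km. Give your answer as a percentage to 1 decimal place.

11.6%

⟨phi⟩ = (1/(Z₂−Z₁)) ∫ phi₀ e^(−cZ) dZ = phi₀·(e^(−c·Z₁) − e^(−c·Z₂)) / (c·(Z₂−Z₁))
e^(−0.57×2.1) = 0.3021; e^(−0.57×4.4) = 0.0814
⟨phi⟩ = 0.69 × (0.3021 − 0.0814) / (0.57 × 2.3) = 0.69 × 0.1683 = 0.1161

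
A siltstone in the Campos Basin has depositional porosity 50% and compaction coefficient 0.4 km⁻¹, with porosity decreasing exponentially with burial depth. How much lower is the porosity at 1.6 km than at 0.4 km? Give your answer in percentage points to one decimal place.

φ(0.4) = 0.5·e^(−0.4×0.4) = 0.4261
φ(1.6) = 0.5·e^(−0.4×1.6) = 0.2636
Δφ = 0.4261 − 0.2636 = 0.1624

16.2 percentage points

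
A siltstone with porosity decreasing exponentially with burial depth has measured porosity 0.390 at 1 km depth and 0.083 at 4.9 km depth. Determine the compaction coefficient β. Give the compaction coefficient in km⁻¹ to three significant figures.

Athy: n(d) = n₀ e^(−βd) ⇒ n₁/n₂ = e^{β(d₂−d₁)} ⇒ β = ln(n₁/n₂)/(d₂−d₁)
β = ln(0.39/0.083) / (4.9 − 1) = ln(4.699) / 3.9 = 1.5473 / 3.9 = 0.3967 km⁻¹

0.397 km⁻¹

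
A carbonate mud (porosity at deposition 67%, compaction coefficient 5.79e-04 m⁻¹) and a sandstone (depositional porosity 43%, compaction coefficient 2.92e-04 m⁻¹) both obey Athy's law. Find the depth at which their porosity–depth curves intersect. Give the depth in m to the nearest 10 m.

1550 m

Working in km (1 km = 1000 m; c in km⁻¹ = c in m⁻¹ × 1000):
Set phi₀ₐ e^(−cₐZ) = phi₀ᵦ e^(−cᵦZ) ⇒ ln(phi₀ₐ/phi₀ᵦ) = (cₐ − cᵦ)·Z
Z = ln(0.67/0.43) / (0.579 − 0.292) = 0.4435 / 0.287 = 1.545 km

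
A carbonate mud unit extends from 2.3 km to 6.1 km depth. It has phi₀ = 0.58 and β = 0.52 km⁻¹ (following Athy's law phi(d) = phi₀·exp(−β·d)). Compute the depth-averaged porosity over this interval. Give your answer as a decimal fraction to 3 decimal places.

⟨phi⟩ = (1/(d₂−d₁)) ∫ phi₀ e^(−βd) dd = phi₀·(e^(−β·d₁) − e^(−β·d₂)) / (β·(d₂−d₁))
e^(−0.52×2.3) = 0.3024; e^(−0.52×6.1) = 0.0419
⟨phi⟩ = 0.58 × (0.3024 − 0.0419) / (0.52 × 3.8) = 0.58 × 0.1318 = 0.0765

0.076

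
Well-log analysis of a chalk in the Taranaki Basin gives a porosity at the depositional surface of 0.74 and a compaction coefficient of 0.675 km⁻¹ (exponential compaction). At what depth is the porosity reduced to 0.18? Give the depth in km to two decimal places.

2.09 km

Invert Athy's law: z = ln(n₀/n) / k
z = ln(0.74/0.18) / 0.675 = ln(4.111) / 0.675 = 1.4137 / 0.675 = 2.094 km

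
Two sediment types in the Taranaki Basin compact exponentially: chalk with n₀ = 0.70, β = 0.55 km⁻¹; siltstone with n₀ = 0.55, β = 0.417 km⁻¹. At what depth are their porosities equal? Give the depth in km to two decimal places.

Set n₀ₐ e^(−βₐz) = n₀ᵦ e^(−βᵦz) ⇒ ln(n₀ₐ/n₀ᵦ) = (βₐ − βᵦ)·z
z = ln(0.7/0.55) / (0.55 − 0.417) = 0.2412 / 0.133 = 1.813 km

1.81 km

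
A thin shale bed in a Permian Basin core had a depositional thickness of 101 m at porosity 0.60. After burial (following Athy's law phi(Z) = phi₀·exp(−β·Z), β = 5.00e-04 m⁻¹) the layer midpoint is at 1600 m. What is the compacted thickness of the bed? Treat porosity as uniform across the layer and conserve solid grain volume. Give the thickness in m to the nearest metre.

Working in km (1 km = 1000 m; β in km⁻¹ = β in m⁻¹ × 1000):
Porosity at 1.6 km: phi = 0.6·exp(−0.5×1.6) = 0.2696
Solid-volume conservation: h(1−phi) = h₀(1−phi₀) ⇒ h = h₀·(1−phi₀)/(1−phi)
h = 0.101 × (1 − 0.6)/(1 − 0.2696) = 0.101 × 0.5476 = 0.0553 km

55 m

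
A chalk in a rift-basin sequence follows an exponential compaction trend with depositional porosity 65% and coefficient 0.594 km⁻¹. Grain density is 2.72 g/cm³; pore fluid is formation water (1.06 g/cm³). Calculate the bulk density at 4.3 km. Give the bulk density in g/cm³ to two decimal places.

Porosity at depth: φ = 0.65·exp(−0.594×4.3) = 0.65×0.0778 = 0.0505
Bulk density: ρ_b = (1−φ)ρ_g + φ·ρ_f = 0.9495×2.72 + 0.0505×1.06
       = 2.583 + 0.054 = 2.636 g/cm³

2.64 g/cm³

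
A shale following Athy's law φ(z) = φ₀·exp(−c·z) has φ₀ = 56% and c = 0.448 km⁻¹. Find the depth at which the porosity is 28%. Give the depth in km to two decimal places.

1.55 km

Invert Athy's law: z = ln(φ₀/φ) / c
z = ln(0.56/0.28) / 0.448 = ln(2) / 0.448 = 0.6931 / 0.448 = 1.547 km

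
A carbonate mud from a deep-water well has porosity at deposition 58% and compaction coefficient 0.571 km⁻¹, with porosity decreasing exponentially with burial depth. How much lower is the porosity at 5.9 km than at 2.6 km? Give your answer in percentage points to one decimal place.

phi(2.6) = 0.58·e^(−0.571×2.6) = 0.1314
phi(5.9) = 0.58·e^(−0.571×5.9) = 0.0200
Δphi = 0.1314 − 0.0200 = 0.1115

11.1 percentage points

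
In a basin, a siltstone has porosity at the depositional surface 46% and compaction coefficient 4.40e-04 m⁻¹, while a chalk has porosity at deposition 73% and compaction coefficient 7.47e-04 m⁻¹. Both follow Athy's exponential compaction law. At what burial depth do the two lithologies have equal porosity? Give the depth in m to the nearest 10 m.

Working in km (1 km = 1000 m; c in km⁻¹ = c in m⁻¹ × 1000):
Set phi₀ₐ e^(−cₐz) = phi₀ᵦ e^(−cᵦz) ⇒ ln(phi₀ₐ/phi₀ᵦ) = (cₐ − cᵦ)·z
z = ln(0.46/0.73) / (0.44 − 0.747) = -0.4618 / -0.307 = 1.504 km

1500 m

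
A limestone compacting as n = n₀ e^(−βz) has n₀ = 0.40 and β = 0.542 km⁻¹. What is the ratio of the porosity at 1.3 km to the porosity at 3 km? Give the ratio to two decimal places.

2.51

n(z₁)/n(z₂) = e^(−β·z₁)/e^(−β·z₂) = e^{β(z₂−z₁)}
= exp(0.542 × 1.7) = exp(0.9214) = 2.5128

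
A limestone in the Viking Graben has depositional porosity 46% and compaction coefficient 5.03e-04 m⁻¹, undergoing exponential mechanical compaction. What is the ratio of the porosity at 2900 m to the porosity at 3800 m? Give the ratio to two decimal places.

Working in km (1 km = 1000 m; c in km⁻¹ = c in m⁻¹ × 1000):
phi(z₁)/phi(z₂) = e^(−c·z₁)/e^(−c·z₂) = e^{c(z₂−z₁)}
= exp(0.503 × 0.9) = exp(0.4527) = 1.5726

1.57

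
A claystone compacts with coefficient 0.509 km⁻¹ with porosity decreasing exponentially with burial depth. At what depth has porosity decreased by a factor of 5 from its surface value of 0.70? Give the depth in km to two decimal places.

phi/phi₀ = 1/5 ⇒ exp(−β·Z) = 1/5 ⇒ Z = ln(5) / β
Z = 1.6094 / 0.509 = 3.162 km

3.16 km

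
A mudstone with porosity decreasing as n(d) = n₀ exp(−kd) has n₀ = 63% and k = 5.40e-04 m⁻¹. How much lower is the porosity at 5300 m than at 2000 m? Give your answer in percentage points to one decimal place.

Working in km (1 km = 1000 m; k in km⁻¹ = k in m⁻¹ × 1000):
n(2) = 0.63·e^(−0.54×2) = 0.2139
n(5.3) = 0.63·e^(−0.54×5.3) = 0.0360
Δn = 0.2139 − 0.0360 = 0.1779

17.8 percentage points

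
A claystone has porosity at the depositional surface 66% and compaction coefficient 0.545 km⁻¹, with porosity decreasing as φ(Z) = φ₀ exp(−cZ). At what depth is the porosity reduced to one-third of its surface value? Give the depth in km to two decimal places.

2.02 km

φ/φ₀ = 1/3 ⇒ exp(−c·Z) = 1/3 ⇒ Z = ln(3) / c
Z = 1.0986 / 0.545 = 2.016 km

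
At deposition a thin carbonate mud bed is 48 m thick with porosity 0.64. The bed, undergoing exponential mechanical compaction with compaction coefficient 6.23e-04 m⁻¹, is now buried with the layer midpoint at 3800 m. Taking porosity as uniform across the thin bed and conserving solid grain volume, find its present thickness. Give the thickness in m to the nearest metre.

Working in km (1 km = 1000 m; c in km⁻¹ = c in m⁻¹ × 1000):
Porosity at 3.8 km: n = 0.64·exp(−0.623×3.8) = 0.0600
Solid-volume conservation: h(1−n) = h₀(1−n₀) ⇒ h = h₀·(1−n₀)/(1−n)
h = 0.048 × (1 − 0.64)/(1 − 0.0600) = 0.048 × 0.3830 = 0.0184 km

18 m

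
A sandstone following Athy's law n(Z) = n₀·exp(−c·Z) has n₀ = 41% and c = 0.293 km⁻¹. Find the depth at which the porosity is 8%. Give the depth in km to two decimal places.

Invert Athy's law: Z = ln(n₀/n) / c
Z = ln(0.41/0.08) / 0.293 = ln(5.125) / 0.293 = 1.6341 / 0.293 = 5.577 km

5.58 km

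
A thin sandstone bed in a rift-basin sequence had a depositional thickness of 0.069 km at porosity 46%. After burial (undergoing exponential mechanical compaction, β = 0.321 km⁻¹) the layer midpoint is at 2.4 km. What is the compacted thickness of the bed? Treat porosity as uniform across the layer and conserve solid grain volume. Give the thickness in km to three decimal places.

0.047 km

Porosity at 2.4 km: n = 0.46·exp(−0.321×2.4) = 0.2129
Solid-volume conservation: h(1−n) = h₀(1−n₀) ⇒ h = h₀·(1−n₀)/(1−n)
h = 0.069 × (1 − 0.46)/(1 − 0.2129) = 0.069 × 0.6861 = 0.0473 km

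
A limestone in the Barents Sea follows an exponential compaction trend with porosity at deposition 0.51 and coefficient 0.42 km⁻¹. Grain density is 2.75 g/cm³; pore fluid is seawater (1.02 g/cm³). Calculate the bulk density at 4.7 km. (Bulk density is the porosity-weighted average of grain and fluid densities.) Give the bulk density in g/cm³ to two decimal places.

Porosity at depth: n = 0.51·exp(−0.42×4.7) = 0.51×0.1389 = 0.0708
Bulk density: ρ_b = (1−n)ρ_g + n·ρ_f = 0.9292×2.75 + 0.0708×1.02
       = 2.555 + 0.072 = 2.627 g/cm³

2.63 g/cm³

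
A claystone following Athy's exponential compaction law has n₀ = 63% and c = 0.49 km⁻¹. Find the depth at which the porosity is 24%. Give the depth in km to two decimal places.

Invert Athy's law: Z = ln(n₀/n) / c
Z = ln(0.63/0.24) / 0.49 = ln(2.625) / 0.49 = 0.9651 / 0.49 = 1.970 km

1.97 km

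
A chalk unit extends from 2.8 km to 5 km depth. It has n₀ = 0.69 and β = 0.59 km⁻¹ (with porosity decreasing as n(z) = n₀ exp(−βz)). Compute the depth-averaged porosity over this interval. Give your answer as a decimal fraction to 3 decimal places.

0.074

⟨n⟩ = (1/(z₂−z₁)) ∫ n₀ e^(−βz) dz = n₀·(e^(−β·z₁) − e^(−β·z₂)) / (β·(z₂−z₁))
e^(−0.59×2.8) = 0.1917; e^(−0.59×5) = 0.0523
⟨n⟩ = 0.69 × (0.1917 − 0.0523) / (0.59 × 2.2) = 0.69 × 0.1073 = 0.0741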